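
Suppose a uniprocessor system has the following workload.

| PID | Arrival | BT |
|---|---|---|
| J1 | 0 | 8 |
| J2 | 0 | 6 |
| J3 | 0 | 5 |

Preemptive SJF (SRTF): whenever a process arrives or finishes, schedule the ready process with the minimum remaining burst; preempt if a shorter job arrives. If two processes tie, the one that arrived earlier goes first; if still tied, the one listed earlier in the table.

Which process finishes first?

J3

Schedule: | J3 0-5 | J2 5-11 | J1 11-19 |
Completion: J1=19  J2=11  J3=5
Finish order: J3 → J2 → J1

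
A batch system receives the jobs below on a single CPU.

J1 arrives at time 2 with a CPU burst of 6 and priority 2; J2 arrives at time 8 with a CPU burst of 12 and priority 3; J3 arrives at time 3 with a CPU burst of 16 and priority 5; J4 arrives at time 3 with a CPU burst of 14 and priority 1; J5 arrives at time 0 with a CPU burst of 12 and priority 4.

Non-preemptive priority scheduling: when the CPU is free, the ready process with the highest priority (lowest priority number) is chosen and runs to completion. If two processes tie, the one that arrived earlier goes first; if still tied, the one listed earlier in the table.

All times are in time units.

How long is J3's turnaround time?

57

Gantt: | J5 0-12 | J4 12-26 | J1 26-32 | J2 32-44 | J3 44-60 |
Completion: J1=32  J2=44  J3=60  J4=26  J5=12
Turnaround (C−A): J1=30  J2=36  J3=57  J4=23  J5=12
Turnaround(J3) = completion − arrival = 60 − 3 = 57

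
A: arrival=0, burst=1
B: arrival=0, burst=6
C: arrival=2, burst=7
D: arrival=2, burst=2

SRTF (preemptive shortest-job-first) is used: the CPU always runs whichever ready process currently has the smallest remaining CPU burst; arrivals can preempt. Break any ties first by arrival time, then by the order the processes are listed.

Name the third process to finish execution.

B

Schedule: | A 0-1 | B 1-2 | D 2-4 | B 4-9 | C 9-16 |
Completion: A=1  B=9  C=16  D=4
Turnaround (C−A): A=1  B=9  C=14  D=2
Finish order: A → D → B → C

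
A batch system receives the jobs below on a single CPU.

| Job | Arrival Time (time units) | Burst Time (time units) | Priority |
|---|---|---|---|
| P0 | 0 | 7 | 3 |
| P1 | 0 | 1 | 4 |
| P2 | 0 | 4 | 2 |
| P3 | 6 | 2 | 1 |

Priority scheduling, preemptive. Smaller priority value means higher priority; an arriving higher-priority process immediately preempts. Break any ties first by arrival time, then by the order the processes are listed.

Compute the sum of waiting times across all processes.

19

Schedule: | P2 0-4 | P0 4-6 | P3 6-8 | P0 8-13 | P1 13-14 |
Completion: P0=13  P1=14  P2=4  P3=8
Turnaround (C−A): P0=13  P1=14  P2=4  P3=2
Waiting = turnaround − burst: P0=6, P1=13, P2=0, P3=0
Total waiting = 6 + 13 + 0 + 0 = 19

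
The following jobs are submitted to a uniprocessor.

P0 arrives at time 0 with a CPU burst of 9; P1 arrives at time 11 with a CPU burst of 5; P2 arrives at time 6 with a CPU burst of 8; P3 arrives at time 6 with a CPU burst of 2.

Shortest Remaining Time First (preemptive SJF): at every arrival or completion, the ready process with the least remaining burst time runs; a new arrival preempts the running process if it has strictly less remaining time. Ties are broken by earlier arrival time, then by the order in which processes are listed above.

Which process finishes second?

P0

Schedule: | P0 0-6 | P3 6-8 | P0 8-11 | P1 11-16 | P2 16-24 |
Completion: P0=11  P1=16  P2=24  P3=8
Finish order: P3 → P0 → P1 → P2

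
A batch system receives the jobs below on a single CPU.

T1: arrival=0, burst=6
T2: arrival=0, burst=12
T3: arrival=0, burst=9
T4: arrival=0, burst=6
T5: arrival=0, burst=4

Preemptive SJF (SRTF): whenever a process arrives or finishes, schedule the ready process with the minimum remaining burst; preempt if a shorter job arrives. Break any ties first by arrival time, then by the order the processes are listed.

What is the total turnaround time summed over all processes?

Schedule: | T5 0-4 | T1 4-10 | T4 10-16 | T3 16-25 | T2 25-37 |
Completion: T1=10  T2=37  T3=25  T4=16  T5=4
Turnaround (C−A): T1=10  T2=37  T3=25  T4=16  T5=4
Turnaround = completion − arrival: T1=10, T2=37, T3=25, T4=16, T5=4
Total turnaround = 10 + 37 + 25 + 16 + 4 = 92

92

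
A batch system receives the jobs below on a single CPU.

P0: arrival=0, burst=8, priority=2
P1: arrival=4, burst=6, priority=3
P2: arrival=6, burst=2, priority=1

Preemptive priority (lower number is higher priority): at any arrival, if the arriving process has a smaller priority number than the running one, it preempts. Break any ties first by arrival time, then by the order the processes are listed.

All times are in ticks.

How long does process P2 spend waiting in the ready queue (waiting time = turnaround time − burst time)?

Schedule: | P0 0-6 | P2 6-8 | P0 8-10 | P1 10-16 |
Completion: P0=10  P1=16  P2=8
Turnaround (C−A): P0=10  P1=12  P2=2
Waiting(P2) = turnaround − burst = 2 − 2 = 0

0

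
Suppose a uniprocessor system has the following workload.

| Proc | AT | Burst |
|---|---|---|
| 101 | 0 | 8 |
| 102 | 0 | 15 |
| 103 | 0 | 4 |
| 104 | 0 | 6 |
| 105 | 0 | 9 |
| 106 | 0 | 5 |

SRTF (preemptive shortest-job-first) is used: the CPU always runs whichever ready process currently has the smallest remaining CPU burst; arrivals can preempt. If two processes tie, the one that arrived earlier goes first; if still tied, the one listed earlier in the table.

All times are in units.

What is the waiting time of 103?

Timeline: | 103 0-4 | 106 4-9 | 104 9-15 | 101 15-23 | 105 23-32 | 102 32-47 |
Completion: 101=23  102=47  103=4  104=15  105=32  106=9
Turnaround (C−A): 101=23  102=47  103=4  104=15  105=32  106=9
Waiting(103) = turnaround − burst = 4 − 4 = 0

0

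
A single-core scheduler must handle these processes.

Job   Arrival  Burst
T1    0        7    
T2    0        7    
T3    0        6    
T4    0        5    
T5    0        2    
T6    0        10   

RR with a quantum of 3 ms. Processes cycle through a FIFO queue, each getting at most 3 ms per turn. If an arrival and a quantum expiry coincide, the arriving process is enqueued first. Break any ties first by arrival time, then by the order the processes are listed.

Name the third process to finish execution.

Timeline: | T1 0-3 | T2 3-6 | T3 6-9 | T4 9-12 | T5 12-14 | T6 14-17 | T1 17-20 | T2 20-23 | T3 23-26 | T4 26-28 | T6 28-31 | T1 31-32 | T2 32-33 | T6 33-37 |
Completion: T1=32  T2=33  T3=26  T4=28  T5=14  T6=37
Turnaround (C−A): T1=32  T2=33  T3=26  T4=28  T5=14  T6=37
Finish order: T5 → T3 → T4 → T1 → T2 → T6

T4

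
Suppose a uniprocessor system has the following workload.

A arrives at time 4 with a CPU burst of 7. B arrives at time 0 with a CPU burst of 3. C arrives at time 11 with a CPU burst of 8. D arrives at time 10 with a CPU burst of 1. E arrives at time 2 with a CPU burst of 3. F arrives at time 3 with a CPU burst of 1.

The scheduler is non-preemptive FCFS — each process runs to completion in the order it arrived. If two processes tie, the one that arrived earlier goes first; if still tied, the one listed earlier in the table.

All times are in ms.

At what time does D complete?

15

Timeline: | B 0-3 | E 3-6 | F 6-7 | A 7-14 | D 14-15 | C 15-23 |
Completion: A=14  B=3  C=23  D=15  E=6  F=7
Turnaround (C−A): A=10  B=3  C=12  D=5  E=4  F=4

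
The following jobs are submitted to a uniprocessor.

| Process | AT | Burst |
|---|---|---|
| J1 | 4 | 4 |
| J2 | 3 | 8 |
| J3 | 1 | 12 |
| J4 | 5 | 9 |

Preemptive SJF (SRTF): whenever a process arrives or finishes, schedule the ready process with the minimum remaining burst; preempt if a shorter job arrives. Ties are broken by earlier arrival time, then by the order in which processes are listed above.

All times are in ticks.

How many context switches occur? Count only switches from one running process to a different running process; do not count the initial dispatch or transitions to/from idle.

Timeline: | idle 0-1 | J3 1-3 | J2 3-4 | J1 4-8 | J2 8-15 | J4 15-24 | J3 24-34 |
Completion: J1=8  J2=15  J3=34  J4=24
Turnaround (C−A): J1=4  J2=12  J3=33  J4=19

5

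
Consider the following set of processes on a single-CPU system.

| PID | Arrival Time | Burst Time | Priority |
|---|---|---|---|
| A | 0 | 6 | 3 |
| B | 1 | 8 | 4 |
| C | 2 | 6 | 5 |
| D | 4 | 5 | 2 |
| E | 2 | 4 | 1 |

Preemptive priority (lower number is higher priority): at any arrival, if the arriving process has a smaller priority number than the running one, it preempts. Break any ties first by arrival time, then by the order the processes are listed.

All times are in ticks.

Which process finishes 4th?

B

Gantt: | A 0-2 | E 2-6 | D 6-11 | A 11-15 | B 15-23 | C 23-29 |
Completion: A=15  B=23  C=29  D=11  E=6
Turnaround (C−A): A=15  B=22  C=27  D=7  E=4
Finish order: E → D → A → B → C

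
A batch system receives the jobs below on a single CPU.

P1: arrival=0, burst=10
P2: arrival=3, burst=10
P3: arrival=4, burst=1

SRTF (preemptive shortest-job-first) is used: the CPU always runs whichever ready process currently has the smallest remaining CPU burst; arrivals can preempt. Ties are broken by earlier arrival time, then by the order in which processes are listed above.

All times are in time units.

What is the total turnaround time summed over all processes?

Gantt: | P1 0-4 | P3 4-5 | P1 5-11 | P2 11-21 |
Completion: P1=11  P2=21  P3=5
Turnaround (C−A): P1=11  P2=18  P3=1
Turnaround = completion − arrival: P1=11, P2=18, P3=1
Total turnaround = 11 + 18 + 1 = 30

30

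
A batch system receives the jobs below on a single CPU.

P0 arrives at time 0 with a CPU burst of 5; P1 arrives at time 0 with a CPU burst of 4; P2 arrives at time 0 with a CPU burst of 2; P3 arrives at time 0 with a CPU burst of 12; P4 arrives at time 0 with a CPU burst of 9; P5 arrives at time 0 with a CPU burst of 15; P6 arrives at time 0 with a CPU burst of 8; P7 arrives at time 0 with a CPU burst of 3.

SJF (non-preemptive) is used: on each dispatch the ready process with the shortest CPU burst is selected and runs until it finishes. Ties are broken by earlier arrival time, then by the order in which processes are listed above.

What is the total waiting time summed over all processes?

126

Gantt: | P2 0-2 | P7 2-5 | P1 5-9 | P0 9-14 | P6 14-22 | P4 22-31 | P3 31-43 | P5 43-58 |
Completion: P0=14  P1=9  P2=2  P3=43  P4=31  P5=58  P6=22  P7=5
Turnaround (C−A): P0=14  P1=9  P2=2  P3=43  P4=31  P5=58  P6=22  P7=5
Waiting = turnaround − burst: P0=9, P1=5, P2=0, P3=31, P4=22, P5=43, P6=14, P7=2
Total waiting = 9 + 5 + 0 + 31 + 22 + 43 + 14 + 2 = 126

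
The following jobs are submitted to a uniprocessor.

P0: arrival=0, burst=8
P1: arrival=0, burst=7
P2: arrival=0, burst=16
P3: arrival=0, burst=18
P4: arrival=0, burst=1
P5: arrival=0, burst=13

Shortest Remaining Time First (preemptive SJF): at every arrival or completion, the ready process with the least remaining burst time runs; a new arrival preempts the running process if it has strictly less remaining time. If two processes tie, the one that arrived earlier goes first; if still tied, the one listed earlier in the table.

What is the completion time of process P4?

1

Gantt: | P4 0-1 | P1 1-8 | P0 8-16 | P5 16-29 | P2 29-45 | P3 45-63 |
Completion: P0=16  P1=8  P2=45  P3=63  P4=1  P5=29
Turnaround (C−A): P0=16  P1=8  P2=45  P3=63  P4=1  P5=29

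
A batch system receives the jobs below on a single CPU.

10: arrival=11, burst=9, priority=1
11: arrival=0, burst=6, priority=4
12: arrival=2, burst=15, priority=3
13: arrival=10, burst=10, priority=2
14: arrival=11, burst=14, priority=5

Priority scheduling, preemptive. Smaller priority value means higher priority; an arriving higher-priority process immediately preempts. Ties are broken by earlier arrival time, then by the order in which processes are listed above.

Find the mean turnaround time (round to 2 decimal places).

29.00

Timeline: | 11 0-2 | 12 2-10 | 13 10-11 | 10 11-20 | 13 20-29 | 12 29-36 | 11 36-40 | 14 40-54 |
Completion: 10=20  11=40  12=36  13=29  14=54
Turnaround (C−A): 10=9  11=40  12=34  13=19  14=43
Turnaround times: 10=9, 11=40, 12=34, 13=19, 14=43
Average turnaround = (9+40+34+19+43) / 5 = 145/5 = 29.00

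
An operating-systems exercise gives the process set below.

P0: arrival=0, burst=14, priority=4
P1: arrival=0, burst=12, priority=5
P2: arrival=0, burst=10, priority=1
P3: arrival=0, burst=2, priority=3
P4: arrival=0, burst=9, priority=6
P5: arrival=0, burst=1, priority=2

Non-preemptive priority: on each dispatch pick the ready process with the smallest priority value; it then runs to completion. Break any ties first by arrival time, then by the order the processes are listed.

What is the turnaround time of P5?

Gantt: | P2 0-10 | P5 10-11 | P3 11-13 | P0 13-27 | P1 27-39 | P4 39-48 |
Completion: P0=27  P1=39  P2=10  P3=13  P4=48  P5=11
Turnaround (C−A): P0=27  P1=39  P2=10  P3=13  P4=48  P5=11
Turnaround(P5) = completion − arrival = 11 − 0 = 11

11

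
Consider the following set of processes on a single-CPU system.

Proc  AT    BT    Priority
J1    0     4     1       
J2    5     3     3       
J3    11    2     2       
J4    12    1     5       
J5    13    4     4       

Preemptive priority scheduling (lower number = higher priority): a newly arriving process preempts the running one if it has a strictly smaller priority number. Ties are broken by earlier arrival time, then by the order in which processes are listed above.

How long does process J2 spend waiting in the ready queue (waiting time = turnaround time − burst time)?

Timeline: | J1 0-4 | idle 4-5 | J2 5-8 | idle 8-11 | J3 11-13 | J5 13-17 | J4 17-18 |
Completion: J1=4  J2=8  J3=13  J4=18  J5=17
Turnaround (C−A): J1=4  J2=3  J3=2  J4=6  J5=4
Waiting(J2) = turnaround − burst = 3 − 3 = 0

0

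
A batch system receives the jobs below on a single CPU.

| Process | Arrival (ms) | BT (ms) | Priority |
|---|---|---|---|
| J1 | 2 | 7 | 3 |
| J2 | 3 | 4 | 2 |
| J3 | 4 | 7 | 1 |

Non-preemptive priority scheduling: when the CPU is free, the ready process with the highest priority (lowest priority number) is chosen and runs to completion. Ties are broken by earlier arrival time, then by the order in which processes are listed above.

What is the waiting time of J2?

Timeline: | idle 0-2 | J1 2-9 | J3 9-16 | J2 16-20 |
Completion: J1=9  J2=20  J3=16
Turnaround (C−A): J1=7  J2=17  J3=12
Waiting(J2) = turnaround − burst = 17 − 4 = 13

13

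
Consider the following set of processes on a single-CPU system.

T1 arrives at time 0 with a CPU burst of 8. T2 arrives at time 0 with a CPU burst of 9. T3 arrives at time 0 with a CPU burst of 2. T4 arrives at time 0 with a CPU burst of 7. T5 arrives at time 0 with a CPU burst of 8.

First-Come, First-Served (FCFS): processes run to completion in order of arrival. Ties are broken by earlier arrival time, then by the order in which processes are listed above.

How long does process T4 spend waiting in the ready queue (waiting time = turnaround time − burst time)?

19

Timeline: | T1 0-8 | T2 8-17 | T3 17-19 | T4 19-26 | T5 26-34 |
Completion: T1=8  T2=17  T3=19  T4=26  T5=34
Turnaround (C−A): T1=8  T2=17  T3=19  T4=26  T5=34
Waiting(T4) = turnaround − burst = 26 − 7 = 19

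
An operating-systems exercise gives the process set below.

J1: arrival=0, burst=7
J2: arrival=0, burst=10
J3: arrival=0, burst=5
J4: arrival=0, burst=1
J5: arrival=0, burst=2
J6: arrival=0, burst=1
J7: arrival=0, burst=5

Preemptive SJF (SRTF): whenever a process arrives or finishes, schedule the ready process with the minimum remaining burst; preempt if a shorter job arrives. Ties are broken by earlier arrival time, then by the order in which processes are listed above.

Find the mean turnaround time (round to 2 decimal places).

Timeline: | J4 0-1 | J6 1-2 | J5 2-4 | J3 4-9 | J7 9-14 | J1 14-21 | J2 21-31 |
Completion: J1=21  J2=31  J3=9  J4=1  J5=4  J6=2  J7=14
Turnaround times: J1=21, J2=31, J3=9, J4=1, J5=4, J6=2, J7=14
Average turnaround = (21+31+9+1+4+2+14) / 7 = 82/7 = 11.71

11.71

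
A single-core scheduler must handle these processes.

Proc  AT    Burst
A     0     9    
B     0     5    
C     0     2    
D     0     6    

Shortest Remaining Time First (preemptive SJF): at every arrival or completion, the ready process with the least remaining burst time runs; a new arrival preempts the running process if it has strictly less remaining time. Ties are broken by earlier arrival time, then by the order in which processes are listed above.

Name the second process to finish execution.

Gantt: | C 0-2 | B 2-7 | D 7-13 | A 13-22 |
Completion: A=22  B=7  C=2  D=13
Finish order: C → B → D → A

B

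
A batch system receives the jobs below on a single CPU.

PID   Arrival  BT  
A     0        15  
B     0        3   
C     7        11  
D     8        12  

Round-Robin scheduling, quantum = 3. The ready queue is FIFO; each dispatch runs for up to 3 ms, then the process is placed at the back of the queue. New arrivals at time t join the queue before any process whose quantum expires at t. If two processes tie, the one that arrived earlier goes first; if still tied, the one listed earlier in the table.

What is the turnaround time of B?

Schedule: | A 0-3 | B 3-6 | A 6-9 | C 9-12 | D 12-15 | A 15-18 | C 18-21 | D 21-24 | A 24-27 | C 27-30 | D 30-33 | A 33-36 | C 36-38 | D 38-41 |
Completion: A=36  B=6  C=38  D=41
Turnaround (C−A): A=36  B=6  C=31  D=33
Turnaround(B) = completion − arrival = 6 − 0 = 6

6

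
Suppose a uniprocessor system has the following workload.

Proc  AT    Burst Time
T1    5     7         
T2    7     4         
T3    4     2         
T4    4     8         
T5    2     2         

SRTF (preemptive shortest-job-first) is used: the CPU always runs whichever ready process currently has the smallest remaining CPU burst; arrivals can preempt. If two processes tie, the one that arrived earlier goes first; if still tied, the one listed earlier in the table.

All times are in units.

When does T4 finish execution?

Timeline: | idle 0-2 | T5 2-4 | T3 4-6 | T1 6-7 | T2 7-11 | T1 11-17 | T4 17-25 |
Completion: T1=17  T2=11  T3=6  T4=25  T5=4
Turnaround (C−A): T1=12  T2=4  T3=2  T4=21  T5=2

25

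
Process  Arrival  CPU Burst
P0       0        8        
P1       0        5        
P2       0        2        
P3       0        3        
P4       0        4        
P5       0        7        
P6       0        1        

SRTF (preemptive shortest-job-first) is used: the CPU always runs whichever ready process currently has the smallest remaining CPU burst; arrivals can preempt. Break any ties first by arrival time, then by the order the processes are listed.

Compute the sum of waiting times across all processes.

Gantt: | P6 0-1 | P2 1-3 | P3 3-6 | P4 6-10 | P1 10-15 | P5 15-22 | P0 22-30 |
Completion: P0=30  P1=15  P2=3  P3=6  P4=10  P5=22  P6=1
Waiting = turnaround − burst: P0=22, P1=10, P2=1, P3=3, P4=6, P5=15, P6=0
Total waiting = 22 + 10 + 1 + 3 + 6 + 15 + 0 = 57

57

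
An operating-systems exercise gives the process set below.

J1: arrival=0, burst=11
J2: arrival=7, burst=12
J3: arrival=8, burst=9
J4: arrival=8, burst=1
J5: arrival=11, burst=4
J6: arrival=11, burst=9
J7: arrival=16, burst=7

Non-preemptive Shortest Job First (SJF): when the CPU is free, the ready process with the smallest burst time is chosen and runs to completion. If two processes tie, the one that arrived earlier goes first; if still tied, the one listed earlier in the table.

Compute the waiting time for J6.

Gantt: | J1 0-11 | J4 11-12 | J5 12-16 | J7 16-23 | J3 23-32 | J6 32-41 | J2 41-53 |
Completion: J1=11  J2=53  J3=32  J4=12  J5=16  J6=41  J7=23
Turnaround (C−A): J1=11  J2=46  J3=24  J4=4  J5=5  J6=30  J7=7
Waiting(J6) = turnaround − burst = 30 − 9 = 21

21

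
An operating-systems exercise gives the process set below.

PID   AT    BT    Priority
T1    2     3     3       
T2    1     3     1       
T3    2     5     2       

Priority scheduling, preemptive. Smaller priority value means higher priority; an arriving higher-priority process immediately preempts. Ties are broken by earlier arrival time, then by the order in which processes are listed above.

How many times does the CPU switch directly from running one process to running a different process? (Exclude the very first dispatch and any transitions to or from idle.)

Gantt: | idle 0-1 | T2 1-4 | T3 4-9 | T1 9-12 |
Completion: T1=12  T2=4  T3=9
Turnaround (C−A): T1=10  T2=3  T3=7

2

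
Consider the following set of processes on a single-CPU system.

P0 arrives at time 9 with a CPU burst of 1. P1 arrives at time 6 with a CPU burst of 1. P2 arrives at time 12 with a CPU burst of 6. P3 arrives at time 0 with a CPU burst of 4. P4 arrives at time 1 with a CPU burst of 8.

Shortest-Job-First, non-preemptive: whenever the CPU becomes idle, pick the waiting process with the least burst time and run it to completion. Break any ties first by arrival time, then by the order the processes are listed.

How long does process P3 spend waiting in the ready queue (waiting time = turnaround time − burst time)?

0

Timeline: | P3 0-4 | P4 4-12 | P1 12-13 | P0 13-14 | P2 14-20 |
Completion: P0=14  P1=13  P2=20  P3=4  P4=12
Waiting(P3) = turnaround − burst = 4 − 4 = 0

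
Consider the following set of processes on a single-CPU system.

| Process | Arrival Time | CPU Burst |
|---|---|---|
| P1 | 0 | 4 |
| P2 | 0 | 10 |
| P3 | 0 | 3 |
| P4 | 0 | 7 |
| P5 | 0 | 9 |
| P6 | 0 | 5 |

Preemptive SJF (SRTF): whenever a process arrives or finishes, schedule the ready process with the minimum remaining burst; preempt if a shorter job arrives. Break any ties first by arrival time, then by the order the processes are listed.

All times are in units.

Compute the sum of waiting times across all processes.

69

Schedule: | P3 0-3 | P1 3-7 | P6 7-12 | P4 12-19 | P5 19-28 | P2 28-38 |
Completion: P1=7  P2=38  P3=3  P4=19  P5=28  P6=12
Waiting = turnaround − burst: P1=3, P2=28, P3=0, P4=12, P5=19, P6=7
Total waiting = 3 + 28 + 0 + 12 + 19 + 7 = 69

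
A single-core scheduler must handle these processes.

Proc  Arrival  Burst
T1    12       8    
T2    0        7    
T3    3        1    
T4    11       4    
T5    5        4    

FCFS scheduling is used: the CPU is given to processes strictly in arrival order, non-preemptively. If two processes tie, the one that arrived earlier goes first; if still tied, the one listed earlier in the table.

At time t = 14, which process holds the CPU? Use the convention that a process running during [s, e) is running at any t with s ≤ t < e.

T4

Timeline: | T2 0-7 | T3 7-8 | T5 8-12 | T4 12-16 | T1 16-24 |
Completion: T1=24  T2=7  T3=8  T4=16  T5=12
Turnaround (C−A): T1=12  T2=7  T3=5  T4=5  T5=7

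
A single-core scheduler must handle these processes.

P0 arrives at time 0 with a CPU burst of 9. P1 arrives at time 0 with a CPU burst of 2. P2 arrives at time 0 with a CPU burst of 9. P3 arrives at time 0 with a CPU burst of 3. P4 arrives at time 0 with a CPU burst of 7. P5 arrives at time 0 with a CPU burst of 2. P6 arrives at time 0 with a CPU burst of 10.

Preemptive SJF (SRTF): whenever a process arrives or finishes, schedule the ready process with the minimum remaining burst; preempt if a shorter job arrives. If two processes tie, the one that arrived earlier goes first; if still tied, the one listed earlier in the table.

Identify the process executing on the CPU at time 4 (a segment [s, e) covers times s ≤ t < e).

Schedule: | P1 0-2 | P5 2-4 | P3 4-7 | P4 7-14 | P0 14-23 | P2 23-32 | P6 32-42 |
Completion: P0=23  P1=2  P2=32  P3=7  P4=14  P5=4  P6=42
Turnaround (C−A): P0=23  P1=2  P2=32  P3=7  P4=14  P5=4  P6=42

P3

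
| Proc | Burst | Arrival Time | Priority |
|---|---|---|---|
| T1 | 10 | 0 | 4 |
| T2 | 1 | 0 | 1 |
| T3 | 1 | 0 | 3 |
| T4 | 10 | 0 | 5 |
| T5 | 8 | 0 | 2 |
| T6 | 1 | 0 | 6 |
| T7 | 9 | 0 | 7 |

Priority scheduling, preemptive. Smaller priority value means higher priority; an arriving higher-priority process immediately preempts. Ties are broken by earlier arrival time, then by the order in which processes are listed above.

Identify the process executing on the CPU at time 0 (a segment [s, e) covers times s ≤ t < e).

Gantt: | T2 0-1 | T5 1-9 | T3 9-10 | T1 10-20 | T4 20-30 | T6 30-31 | T7 31-40 |
Completion: T1=20  T2=1  T3=10  T4=30  T5=9  T6=31  T7=40
Turnaround (C−A): T1=20  T2=1  T3=10  T4=30  T5=9  T6=31  T7=40

T2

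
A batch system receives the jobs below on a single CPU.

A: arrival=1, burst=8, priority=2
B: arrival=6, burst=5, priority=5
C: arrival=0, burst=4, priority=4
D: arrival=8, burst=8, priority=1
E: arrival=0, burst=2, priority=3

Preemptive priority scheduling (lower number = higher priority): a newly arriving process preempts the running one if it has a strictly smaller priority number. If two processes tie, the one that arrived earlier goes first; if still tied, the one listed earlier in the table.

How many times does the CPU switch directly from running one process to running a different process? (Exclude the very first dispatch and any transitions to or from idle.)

6

Schedule: | E 0-1 | A 1-8 | D 8-16 | A 16-17 | E 17-18 | C 18-22 | B 22-27 |
Completion: A=17  B=27  C=22  D=16  E=18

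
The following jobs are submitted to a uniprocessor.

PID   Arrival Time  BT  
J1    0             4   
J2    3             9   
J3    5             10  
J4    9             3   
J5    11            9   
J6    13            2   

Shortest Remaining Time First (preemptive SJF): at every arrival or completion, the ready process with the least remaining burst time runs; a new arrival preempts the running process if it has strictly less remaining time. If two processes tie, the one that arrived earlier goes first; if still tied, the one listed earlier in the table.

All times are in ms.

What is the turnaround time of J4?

3

Schedule: | J1 0-4 | J2 4-9 | J4 9-12 | J2 12-13 | J6 13-15 | J2 15-18 | J5 18-27 | J3 27-37 |
Completion: J1=4  J2=18  J3=37  J4=12  J5=27  J6=15
Turnaround (C−A): J1=4  J2=15  J3=32  J4=3  J5=16  J6=2
Turnaround(J4) = completion − arrival = 12 − 9 = 3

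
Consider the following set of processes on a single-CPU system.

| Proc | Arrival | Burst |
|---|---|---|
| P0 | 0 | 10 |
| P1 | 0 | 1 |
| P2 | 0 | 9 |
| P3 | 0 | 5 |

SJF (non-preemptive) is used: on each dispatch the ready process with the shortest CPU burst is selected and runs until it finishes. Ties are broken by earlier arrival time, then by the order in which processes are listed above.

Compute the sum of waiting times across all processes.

22

Schedule: | P1 0-1 | P3 1-6 | P2 6-15 | P0 15-25 |
Completion: P0=25  P1=1  P2=15  P3=6
Waiting = turnaround − burst: P0=15, P1=0, P2=6, P3=1
Total waiting = 15 + 0 + 6 + 1 = 22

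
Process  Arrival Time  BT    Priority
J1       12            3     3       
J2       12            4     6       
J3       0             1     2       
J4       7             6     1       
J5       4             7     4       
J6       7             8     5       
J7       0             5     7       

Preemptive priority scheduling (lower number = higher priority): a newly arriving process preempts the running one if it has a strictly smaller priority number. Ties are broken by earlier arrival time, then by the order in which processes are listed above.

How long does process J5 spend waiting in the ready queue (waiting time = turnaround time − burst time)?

Gantt: | J3 0-1 | J7 1-4 | J5 4-7 | J4 7-13 | J1 13-16 | J5 16-20 | J6 20-28 | J2 28-32 | J7 32-34 |
Completion: J1=16  J2=32  J3=1  J4=13  J5=20  J6=28  J7=34
Waiting(J5) = turnaround − burst = 16 − 7 = 9

9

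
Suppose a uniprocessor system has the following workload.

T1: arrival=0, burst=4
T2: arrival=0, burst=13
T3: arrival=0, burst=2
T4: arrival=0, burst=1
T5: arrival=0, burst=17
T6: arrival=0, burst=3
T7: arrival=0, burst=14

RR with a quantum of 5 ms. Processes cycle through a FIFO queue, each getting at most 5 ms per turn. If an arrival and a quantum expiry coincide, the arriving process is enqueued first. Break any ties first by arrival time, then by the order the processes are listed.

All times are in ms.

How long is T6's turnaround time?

20

Schedule: | T1 0-4 | T2 4-9 | T3 9-11 | T4 11-12 | T5 12-17 | T6 17-20 | T7 20-25 | T2 25-30 | T5 30-35 | T7 35-40 | T2 40-43 | T5 43-48 | T7 48-52 | T5 52-54 |
Completion: T1=4  T2=43  T3=11  T4=12  T5=54  T6=20  T7=52
Turnaround(T6) = completion − arrival = 20 − 0 = 20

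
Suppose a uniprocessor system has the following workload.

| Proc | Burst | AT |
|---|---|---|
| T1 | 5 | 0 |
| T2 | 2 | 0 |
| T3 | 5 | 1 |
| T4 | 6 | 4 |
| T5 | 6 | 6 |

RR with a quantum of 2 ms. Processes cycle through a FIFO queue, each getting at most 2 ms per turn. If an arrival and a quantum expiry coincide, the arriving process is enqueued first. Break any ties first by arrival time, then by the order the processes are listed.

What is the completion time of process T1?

15

Gantt: | T1 0-2 | T2 2-4 | T3 4-6 | T1 6-8 | T4 8-10 | T5 10-12 | T3 12-14 | T1 14-15 | T4 15-17 | T5 17-19 | T3 19-20 | T4 20-22 | T5 22-24 |
Completion: T1=15  T2=4  T3=20  T4=22  T5=24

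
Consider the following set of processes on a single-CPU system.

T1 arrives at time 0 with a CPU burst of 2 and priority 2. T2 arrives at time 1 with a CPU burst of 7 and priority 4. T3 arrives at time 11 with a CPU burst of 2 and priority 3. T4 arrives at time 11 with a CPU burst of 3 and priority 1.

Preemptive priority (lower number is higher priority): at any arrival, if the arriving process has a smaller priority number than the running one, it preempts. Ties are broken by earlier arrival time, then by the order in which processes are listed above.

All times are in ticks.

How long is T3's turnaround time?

Gantt: | T1 0-2 | T2 2-9 | idle 9-11 | T4 11-14 | T3 14-16 |
Completion: T1=2  T2=9  T3=16  T4=14
Turnaround(T3) = completion − arrival = 16 − 11 = 5

5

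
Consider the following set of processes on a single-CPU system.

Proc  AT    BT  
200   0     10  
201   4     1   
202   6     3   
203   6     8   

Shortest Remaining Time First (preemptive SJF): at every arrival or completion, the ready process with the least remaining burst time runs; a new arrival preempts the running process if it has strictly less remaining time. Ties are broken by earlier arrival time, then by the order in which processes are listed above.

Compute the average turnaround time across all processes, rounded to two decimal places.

Gantt: | 200 0-4 | 201 4-5 | 200 5-6 | 202 6-9 | 200 9-14 | 203 14-22 |
Completion: 200=14  201=5  202=9  203=22
Turnaround times: 200=14, 201=1, 202=3, 203=16
Average turnaround = (14+1+3+16) / 4 = 34/4 = 8.50

8.50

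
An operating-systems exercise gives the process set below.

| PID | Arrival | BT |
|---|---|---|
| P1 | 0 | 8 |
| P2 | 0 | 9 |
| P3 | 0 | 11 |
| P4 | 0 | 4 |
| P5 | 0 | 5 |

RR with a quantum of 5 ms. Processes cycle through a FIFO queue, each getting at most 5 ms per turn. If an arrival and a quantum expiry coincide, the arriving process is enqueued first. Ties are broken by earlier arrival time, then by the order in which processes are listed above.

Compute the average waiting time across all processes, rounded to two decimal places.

Schedule: | P1 0-5 | P2 5-10 | P3 10-15 | P4 15-19 | P5 19-24 | P1 24-27 | P2 27-31 | P3 31-37 |
Completion: P1=27  P2=31  P3=37  P4=19  P5=24
Waiting times: P1=19, P2=22, P3=26, P4=15, P5=19
Average waiting = (19+22+26+15+19) / 5 = 101/5 = 20.20

20.20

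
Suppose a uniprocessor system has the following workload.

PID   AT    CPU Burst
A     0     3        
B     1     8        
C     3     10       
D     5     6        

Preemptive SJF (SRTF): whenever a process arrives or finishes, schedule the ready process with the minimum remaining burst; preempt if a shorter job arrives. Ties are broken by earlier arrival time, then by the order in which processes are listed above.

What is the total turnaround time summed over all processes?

49

Schedule: | A 0-3 | B 3-11 | D 11-17 | C 17-27 |
Completion: A=3  B=11  C=27  D=17
Turnaround = completion − arrival: A=3, B=10, C=24, D=12
Total turnaround = 3 + 10 + 24 + 12 = 49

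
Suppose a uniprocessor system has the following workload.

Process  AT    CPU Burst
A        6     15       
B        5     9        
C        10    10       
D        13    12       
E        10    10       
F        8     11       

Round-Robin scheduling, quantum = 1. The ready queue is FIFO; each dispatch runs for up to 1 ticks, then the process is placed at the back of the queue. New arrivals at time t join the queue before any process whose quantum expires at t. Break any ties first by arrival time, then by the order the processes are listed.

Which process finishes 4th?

Schedule: | idle 0-5 | B 5-6 | A 6-7 | B 7-8 | A 8-9 | F 9-10 | B 10-11 | A 11-12 | C 12-13 | E 13-14 | F 14-15 | B 15-16 | A 16-17 | D 17-18 | C 18-19 | E 19-20 | F 20-21 | B 21-22 | A 22-23 | D 23-24 | C 24-25 | E 25-26 | F 26-27 | B 27-28 | A 28-29 | D 29-30 | C 30-31 | E 31-32 | F 32-33 | B 33-34 | A 34-35 | D 35-36 | C 36-37 | E 37-38 | F 38-39 | B 39-40 | A 40-41 | D 41-42 | C 42-43 | E 43-44 | F 44-45 | B 45-46 | A 46-47 | D 47-48 | C 48-49 | E 49-50 | F 50-51 | A 51-52 | D 52-53 | C 53-54 | E 54-55 | F 55-56 | A 56-57 | D 57-58 | C 58-59 | E 59-60 | F 60-61 | A 61-62 | D 62-63 | C 63-64 | E 64-65 | F 65-66 | A 66-67 | D 67-68 | A 68-69 | D 69-70 | A 70-71 | D 71-72 |
Completion: A=71  B=46  C=64  D=72  E=65  F=66
Turnaround (C−A): A=65  B=41  C=54  D=59  E=55  F=58
Finish order: B → C → E → F → A → D

F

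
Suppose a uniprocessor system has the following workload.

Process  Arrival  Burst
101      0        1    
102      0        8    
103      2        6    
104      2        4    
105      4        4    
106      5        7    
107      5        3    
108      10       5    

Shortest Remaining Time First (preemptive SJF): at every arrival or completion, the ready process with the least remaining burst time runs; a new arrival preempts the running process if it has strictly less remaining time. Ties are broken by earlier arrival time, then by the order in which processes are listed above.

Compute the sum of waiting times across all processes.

74

Timeline: | 101 0-1 | 102 1-2 | 104 2-6 | 107 6-9 | 105 9-13 | 108 13-18 | 103 18-24 | 102 24-31 | 106 31-38 |
Completion: 101=1  102=31  103=24  104=6  105=13  106=38  107=9  108=18
Waiting = turnaround − burst: 101=0, 102=23, 103=16, 104=0, 105=5, 106=26, 107=1, 108=3
Total waiting = 0 + 23 + 16 + 0 + 5 + 26 + 1 + 3 = 74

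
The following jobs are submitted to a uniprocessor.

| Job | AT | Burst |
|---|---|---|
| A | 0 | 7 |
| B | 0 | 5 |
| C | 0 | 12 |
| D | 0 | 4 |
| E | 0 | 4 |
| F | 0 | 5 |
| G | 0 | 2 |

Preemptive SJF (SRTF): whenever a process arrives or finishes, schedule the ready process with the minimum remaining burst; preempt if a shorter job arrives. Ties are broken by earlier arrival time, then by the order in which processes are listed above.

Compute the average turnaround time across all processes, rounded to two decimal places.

Gantt: | G 0-2 | D 2-6 | E 6-10 | B 10-15 | F 15-20 | A 20-27 | C 27-39 |
Completion: A=27  B=15  C=39  D=6  E=10  F=20  G=2
Turnaround times: A=27, B=15, C=39, D=6, E=10, F=20, G=2
Average turnaround = (27+15+39+6+10+20+2) / 7 = 119/7 = 17.00

17.00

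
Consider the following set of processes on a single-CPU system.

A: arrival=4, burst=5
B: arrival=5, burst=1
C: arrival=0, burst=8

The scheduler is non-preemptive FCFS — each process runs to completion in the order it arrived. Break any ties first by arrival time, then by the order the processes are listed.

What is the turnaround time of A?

9

Schedule: | C 0-8 | A 8-13 | B 13-14 |
Completion: A=13  B=14  C=8
Turnaround(A) = completion − arrival = 13 − 4 = 9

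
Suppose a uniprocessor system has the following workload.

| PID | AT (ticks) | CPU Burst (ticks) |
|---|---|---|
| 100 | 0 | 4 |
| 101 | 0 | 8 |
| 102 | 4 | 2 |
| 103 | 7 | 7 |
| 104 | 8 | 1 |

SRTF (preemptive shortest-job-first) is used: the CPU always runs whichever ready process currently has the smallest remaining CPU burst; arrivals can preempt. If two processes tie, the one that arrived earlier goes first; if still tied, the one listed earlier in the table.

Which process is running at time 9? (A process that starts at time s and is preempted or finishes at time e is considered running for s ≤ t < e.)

Gantt: | 100 0-4 | 102 4-6 | 101 6-8 | 104 8-9 | 101 9-15 | 103 15-22 |
Completion: 100=4  101=15  102=6  103=22  104=9
Turnaround (C−A): 100=4  101=15  102=2  103=15  104=1

101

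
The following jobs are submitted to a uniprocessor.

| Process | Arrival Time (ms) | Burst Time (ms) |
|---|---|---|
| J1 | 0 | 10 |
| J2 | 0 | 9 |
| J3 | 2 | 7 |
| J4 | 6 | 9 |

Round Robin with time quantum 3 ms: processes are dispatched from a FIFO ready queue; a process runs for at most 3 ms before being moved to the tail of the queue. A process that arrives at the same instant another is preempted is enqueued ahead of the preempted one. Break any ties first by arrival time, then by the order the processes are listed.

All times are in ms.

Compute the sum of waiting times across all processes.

Schedule: | J1 0-3 | J2 3-6 | J3 6-9 | J1 9-12 | J4 12-15 | J2 15-18 | J3 18-21 | J1 21-24 | J4 24-27 | J2 27-30 | J3 30-31 | J1 31-32 | J4 32-35 |
Completion: J1=32  J2=30  J3=31  J4=35
Turnaround (C−A): J1=32  J2=30  J3=29  J4=29
Waiting = turnaround − burst: J1=22, J2=21, J3=22, J4=20
Total waiting = 22 + 21 + 22 + 20 = 85

85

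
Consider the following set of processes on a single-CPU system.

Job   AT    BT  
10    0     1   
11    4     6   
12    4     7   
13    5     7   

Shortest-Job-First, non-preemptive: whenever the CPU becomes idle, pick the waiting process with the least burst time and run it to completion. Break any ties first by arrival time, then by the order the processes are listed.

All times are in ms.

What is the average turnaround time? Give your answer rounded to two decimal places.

9.75

Timeline: | 10 0-1 | idle 1-4 | 11 4-10 | 12 10-17 | 13 17-24 |
Completion: 10=1  11=10  12=17  13=24
Turnaround (C−A): 10=1  11=6  12=13  13=19
Turnaround times: 10=1, 11=6, 12=13, 13=19
Average turnaround = (1+6+13+19) / 4 = 39/4 = 9.75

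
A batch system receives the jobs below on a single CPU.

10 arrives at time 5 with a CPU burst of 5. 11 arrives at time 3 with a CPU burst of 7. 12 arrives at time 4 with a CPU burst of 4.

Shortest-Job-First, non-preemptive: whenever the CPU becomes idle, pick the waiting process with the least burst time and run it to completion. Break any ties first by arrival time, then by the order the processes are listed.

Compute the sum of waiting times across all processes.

Schedule: | idle 0-3 | 11 3-10 | 12 10-14 | 10 14-19 |
Completion: 10=19  11=10  12=14
Turnaround (C−A): 10=14  11=7  12=10
Waiting = turnaround − burst: 10=9, 11=0, 12=6
Total waiting = 9 + 0 + 6 = 15

15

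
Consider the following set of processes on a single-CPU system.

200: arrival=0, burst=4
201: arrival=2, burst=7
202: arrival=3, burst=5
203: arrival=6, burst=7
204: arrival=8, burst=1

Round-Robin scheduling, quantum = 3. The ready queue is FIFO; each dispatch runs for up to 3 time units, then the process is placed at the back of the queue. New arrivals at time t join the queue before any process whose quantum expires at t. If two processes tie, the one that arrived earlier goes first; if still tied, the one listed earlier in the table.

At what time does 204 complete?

Schedule: | 200 0-3 | 201 3-6 | 202 6-9 | 200 9-10 | 203 10-13 | 201 13-16 | 204 16-17 | 202 17-19 | 203 19-22 | 201 22-23 | 203 23-24 |
Completion: 200=10  201=23  202=19  203=24  204=17
Turnaround (C−A): 200=10  201=21  202=16  203=18  204=9

17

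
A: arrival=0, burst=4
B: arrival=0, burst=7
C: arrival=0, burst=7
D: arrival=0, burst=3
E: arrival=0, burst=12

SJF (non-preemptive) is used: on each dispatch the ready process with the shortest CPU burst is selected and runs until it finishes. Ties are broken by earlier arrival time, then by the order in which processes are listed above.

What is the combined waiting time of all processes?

Timeline: | D 0-3 | A 3-7 | B 7-14 | C 14-21 | E 21-33 |
Completion: A=7  B=14  C=21  D=3  E=33
Waiting = turnaround − burst: A=3, B=7, C=14, D=0, E=21
Total waiting = 3 + 7 + 14 + 0 + 21 = 45

45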